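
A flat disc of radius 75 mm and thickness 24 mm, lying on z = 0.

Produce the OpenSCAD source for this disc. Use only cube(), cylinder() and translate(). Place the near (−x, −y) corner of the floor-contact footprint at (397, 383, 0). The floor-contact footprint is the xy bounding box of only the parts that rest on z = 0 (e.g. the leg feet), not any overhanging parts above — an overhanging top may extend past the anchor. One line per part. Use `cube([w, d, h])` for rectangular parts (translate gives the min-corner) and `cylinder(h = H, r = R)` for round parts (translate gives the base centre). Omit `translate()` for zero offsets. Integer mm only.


translate([472, 458, 0]) cylinder(h = 24, r = 75);


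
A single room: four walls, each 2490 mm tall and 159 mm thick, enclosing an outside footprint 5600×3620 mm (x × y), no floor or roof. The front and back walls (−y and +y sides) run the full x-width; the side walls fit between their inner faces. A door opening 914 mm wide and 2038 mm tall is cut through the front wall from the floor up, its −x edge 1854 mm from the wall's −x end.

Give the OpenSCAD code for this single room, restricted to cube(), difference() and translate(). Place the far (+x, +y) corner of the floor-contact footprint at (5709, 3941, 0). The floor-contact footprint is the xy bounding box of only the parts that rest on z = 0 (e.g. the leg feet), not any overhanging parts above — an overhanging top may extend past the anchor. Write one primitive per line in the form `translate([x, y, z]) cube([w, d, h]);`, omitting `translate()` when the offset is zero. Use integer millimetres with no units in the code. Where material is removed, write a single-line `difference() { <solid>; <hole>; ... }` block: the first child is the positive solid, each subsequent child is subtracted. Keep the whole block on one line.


difference() { translate([109, 321, 0]) cube([5600, 159, 2490]); translate([1963, 321, 0]) cube([914, 159, 2038]); }
translate([109, 3782, 0]) cube([5600, 159, 2490]);
translate([109, 480, 0]) cube([159, 3302, 2490]);
translate([5550, 480, 0]) cube([159, 3302, 2490]);


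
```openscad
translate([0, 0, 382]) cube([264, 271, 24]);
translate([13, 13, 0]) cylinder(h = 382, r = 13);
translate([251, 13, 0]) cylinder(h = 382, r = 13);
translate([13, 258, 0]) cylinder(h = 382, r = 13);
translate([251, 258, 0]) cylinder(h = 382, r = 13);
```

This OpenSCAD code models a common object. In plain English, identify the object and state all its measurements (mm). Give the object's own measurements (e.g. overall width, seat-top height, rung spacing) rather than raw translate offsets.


A simple wooden stool: a rectangular seat 264 mm (x) by 271 mm (y), 24 mm thick, top face at z = 406 mm, on four round legs, each 26 mm in diameter. The legs rest on z = 0, each leg's axis is inset half a diameter from the nearest pair of seat edges (so the leg's bounding box is flush with the corner).


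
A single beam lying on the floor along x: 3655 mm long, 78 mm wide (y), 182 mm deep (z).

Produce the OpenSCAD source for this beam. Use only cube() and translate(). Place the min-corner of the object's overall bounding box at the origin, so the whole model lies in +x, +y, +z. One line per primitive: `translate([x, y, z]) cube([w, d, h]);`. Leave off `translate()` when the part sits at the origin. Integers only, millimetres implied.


cube([3655, 78, 182]);


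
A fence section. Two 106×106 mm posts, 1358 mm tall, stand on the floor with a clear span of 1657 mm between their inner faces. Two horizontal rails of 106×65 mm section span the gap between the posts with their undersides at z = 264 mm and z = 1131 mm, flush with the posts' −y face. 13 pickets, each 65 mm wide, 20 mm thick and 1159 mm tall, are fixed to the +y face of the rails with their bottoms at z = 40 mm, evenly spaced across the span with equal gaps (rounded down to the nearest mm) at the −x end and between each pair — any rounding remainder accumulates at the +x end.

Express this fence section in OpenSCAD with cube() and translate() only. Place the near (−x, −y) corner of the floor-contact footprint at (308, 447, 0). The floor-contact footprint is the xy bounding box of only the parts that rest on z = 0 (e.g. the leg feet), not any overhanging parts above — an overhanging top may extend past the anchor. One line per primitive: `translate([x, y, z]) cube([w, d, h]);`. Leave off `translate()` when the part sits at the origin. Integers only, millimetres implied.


translate([308, 447, 0]) cube([106, 106, 1358]);
translate([2071, 447, 0]) cube([106, 106, 1358]);
translate([414, 447, 264]) cube([1657, 106, 65]);
translate([414, 447, 1131]) cube([1657, 106, 65]);
translate([472, 553, 40]) cube([65, 20, 1159]);
translate([595, 553, 40]) cube([65, 20, 1159]);
translate([718, 553, 40]) cube([65, 20, 1159]);
translate([841, 553, 40]) cube([65, 20, 1159]);
translate([964, 553, 40]) cube([65, 20, 1159]);
translate([1087, 553, 40]) cube([65, 20, 1159]);
translate([1210, 553, 40]) cube([65, 20, 1159]);
translate([1333, 553, 40]) cube([65, 20, 1159]);
translate([1456, 553, 40]) cube([65, 20, 1159]);
translate([1579, 553, 40]) cube([65, 20, 1159]);
translate([1702, 553, 40]) cube([65, 20, 1159]);
translate([1825, 553, 40]) cube([65, 20, 1159]);
translate([1948, 553, 40]) cube([65, 20, 1159]);


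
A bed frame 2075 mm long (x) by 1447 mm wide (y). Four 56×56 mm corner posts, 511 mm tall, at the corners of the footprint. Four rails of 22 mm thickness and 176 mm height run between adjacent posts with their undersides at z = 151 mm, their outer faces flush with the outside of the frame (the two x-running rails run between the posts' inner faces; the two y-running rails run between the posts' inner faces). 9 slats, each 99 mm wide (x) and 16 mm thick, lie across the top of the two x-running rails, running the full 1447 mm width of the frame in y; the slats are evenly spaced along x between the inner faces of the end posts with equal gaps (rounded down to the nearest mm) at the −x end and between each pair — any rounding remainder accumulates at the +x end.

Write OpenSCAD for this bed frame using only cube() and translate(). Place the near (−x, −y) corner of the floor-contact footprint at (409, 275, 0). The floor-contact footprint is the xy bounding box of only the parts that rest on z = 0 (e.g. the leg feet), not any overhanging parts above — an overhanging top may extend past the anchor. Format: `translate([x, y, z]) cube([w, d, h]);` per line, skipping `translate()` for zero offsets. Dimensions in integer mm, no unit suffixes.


translate([409, 275, 0]) cube([56, 56, 511]);
translate([409, 1666, 0]) cube([56, 56, 511]);
translate([2428, 275, 0]) cube([56, 56, 511]);
translate([2428, 1666, 0]) cube([56, 56, 511]);
translate([465, 275, 151]) cube([1963, 22, 176]);
translate([465, 1700, 151]) cube([1963, 22, 176]);
translate([409, 331, 151]) cube([22, 1335, 176]);
translate([2462, 331, 151]) cube([22, 1335, 176]);
translate([572, 275, 327]) cube([99, 1447, 16]);
translate([778, 275, 327]) cube([99, 1447, 16]);
translate([984, 275, 327]) cube([99, 1447, 16]);
translate([1190, 275, 327]) cube([99, 1447, 16]);
translate([1396, 275, 327]) cube([99, 1447, 16]);
translate([1602, 275, 327]) cube([99, 1447, 16]);
translate([1808, 275, 327]) cube([99, 1447, 16]);
translate([2014, 275, 327]) cube([99, 1447, 16]);
translate([2220, 275, 327]) cube([99, 1447, 16]);


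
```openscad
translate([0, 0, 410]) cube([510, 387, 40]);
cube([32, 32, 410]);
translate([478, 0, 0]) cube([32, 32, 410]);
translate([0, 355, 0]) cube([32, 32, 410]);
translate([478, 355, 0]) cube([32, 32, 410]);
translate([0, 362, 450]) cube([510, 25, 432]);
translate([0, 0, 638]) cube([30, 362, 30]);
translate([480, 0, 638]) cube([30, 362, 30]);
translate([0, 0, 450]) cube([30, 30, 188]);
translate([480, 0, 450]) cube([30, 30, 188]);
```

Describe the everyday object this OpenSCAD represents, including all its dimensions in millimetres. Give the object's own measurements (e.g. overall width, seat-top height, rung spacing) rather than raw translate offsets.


A chair. The seat is a 510×387×40 mm slab with its top at z = 450 mm, on four 32×32 mm corner legs (flush with the seat edges, standing on z = 0). A flat backrest 25 mm thick, 432 mm tall, spans the full seat width and rises from the seat top along its +y edge, rear face flush with the rear of the seat. Two armrests of 30×30 mm section run along each side from the seat's front edge to the front of the backrest, top faces 218 mm above the seat top and outer faces flush with the seat's x-edges; a 30×30 mm post under the front of each armrest stands on the seat at the front corner.


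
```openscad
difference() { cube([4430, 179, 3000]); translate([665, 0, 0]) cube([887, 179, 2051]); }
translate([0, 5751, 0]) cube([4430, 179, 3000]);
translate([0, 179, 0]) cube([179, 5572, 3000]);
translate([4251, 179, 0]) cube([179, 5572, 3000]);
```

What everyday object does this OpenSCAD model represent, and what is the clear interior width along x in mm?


A single room. The interior width is 4072 mm.

Four walls enclosing a rectangle with a door in the front wall — a room. Outside width 4430 minus two 179 mm walls gives 4072 mm.


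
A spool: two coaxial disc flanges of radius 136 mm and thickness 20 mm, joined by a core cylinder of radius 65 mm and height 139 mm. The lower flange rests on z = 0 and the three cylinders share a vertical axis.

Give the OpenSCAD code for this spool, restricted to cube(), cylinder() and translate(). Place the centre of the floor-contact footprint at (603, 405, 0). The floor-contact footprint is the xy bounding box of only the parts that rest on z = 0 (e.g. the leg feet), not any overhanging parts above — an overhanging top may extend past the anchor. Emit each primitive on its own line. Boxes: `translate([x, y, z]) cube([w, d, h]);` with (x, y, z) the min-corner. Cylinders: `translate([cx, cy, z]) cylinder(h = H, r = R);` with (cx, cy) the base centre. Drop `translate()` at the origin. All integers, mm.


translate([603, 405, 0]) cylinder(h = 20, r = 136);
translate([603, 405, 20]) cylinder(h = 139, r = 65);
translate([603, 405, 159]) cylinder(h = 20, r = 136);


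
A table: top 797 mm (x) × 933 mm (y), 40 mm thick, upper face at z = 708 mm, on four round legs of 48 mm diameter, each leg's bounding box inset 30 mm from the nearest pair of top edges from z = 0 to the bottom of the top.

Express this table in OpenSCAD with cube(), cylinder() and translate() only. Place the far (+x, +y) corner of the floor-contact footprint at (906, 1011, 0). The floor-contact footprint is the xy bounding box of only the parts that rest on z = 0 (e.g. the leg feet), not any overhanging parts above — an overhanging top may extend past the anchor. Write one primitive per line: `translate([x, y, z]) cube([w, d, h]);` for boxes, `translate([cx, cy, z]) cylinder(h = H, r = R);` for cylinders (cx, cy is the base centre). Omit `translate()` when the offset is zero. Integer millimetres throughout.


translate([139, 108, 668]) cube([797, 933, 40]);
translate([193, 162, 0]) cylinder(h = 668, r = 24);
translate([882, 162, 0]) cylinder(h = 668, r = 24);
translate([193, 987, 0]) cylinder(h = 668, r = 24);
translate([882, 987, 0]) cylinder(h = 668, r = 24);


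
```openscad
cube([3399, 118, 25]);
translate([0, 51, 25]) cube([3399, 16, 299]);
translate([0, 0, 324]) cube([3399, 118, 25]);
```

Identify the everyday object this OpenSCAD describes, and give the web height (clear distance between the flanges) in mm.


An I-beam. The web height is 299 mm.

Two wide flanges with a thin centred web — an I-beam. Overall 349 mm minus two 25 mm flanges gives a web of 349 − 2·25 = 299 mm.


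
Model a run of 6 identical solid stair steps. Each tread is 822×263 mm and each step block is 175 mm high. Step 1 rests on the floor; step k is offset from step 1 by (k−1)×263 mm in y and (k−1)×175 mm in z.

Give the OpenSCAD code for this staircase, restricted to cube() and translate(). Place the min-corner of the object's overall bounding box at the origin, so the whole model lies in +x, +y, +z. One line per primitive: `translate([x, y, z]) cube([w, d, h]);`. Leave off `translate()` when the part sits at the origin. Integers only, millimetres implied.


cube([822, 263, 175]);
translate([0, 263, 175]) cube([822, 263, 175]);
translate([0, 526, 350]) cube([822, 263, 175]);
translate([0, 789, 525]) cube([822, 263, 175]);
translate([0, 1052, 700]) cube([822, 263, 175]);
translate([0, 1315, 875]) cube([822, 263, 175]);


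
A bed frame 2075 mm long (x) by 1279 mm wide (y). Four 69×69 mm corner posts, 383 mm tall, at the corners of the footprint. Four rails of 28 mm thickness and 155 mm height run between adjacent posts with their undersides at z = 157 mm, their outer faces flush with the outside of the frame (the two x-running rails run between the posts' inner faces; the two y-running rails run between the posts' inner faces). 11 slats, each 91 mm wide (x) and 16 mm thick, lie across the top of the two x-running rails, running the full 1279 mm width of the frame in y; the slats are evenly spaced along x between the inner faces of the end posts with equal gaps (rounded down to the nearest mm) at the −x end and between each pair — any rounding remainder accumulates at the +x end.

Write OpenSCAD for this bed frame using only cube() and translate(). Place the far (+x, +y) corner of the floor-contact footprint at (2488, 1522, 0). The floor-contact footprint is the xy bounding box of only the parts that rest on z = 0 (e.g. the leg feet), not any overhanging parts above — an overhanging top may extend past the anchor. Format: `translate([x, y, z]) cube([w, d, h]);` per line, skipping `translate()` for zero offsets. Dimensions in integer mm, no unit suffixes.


translate([413, 243, 0]) cube([69, 69, 383]);
translate([413, 1453, 0]) cube([69, 69, 383]);
translate([2419, 243, 0]) cube([69, 69, 383]);
translate([2419, 1453, 0]) cube([69, 69, 383]);
translate([482, 243, 157]) cube([1937, 28, 155]);
translate([482, 1494, 157]) cube([1937, 28, 155]);
translate([413, 312, 157]) cube([28, 1141, 155]);
translate([2460, 312, 157]) cube([28, 1141, 155]);
translate([560, 243, 312]) cube([91, 1279, 16]);
translate([729, 243, 312]) cube([91, 1279, 16]);
translate([898, 243, 312]) cube([91, 1279, 16]);
translate([1067, 243, 312]) cube([91, 1279, 16]);
translate([1236, 243, 312]) cube([91, 1279, 16]);
translate([1405, 243, 312]) cube([91, 1279, 16]);
translate([1574, 243, 312]) cube([91, 1279, 16]);
translate([1743, 243, 312]) cube([91, 1279, 16]);
translate([1912, 243, 312]) cube([91, 1279, 16]);
translate([2081, 243, 312]) cube([91, 1279, 16]);
translate([2250, 243, 312]) cube([91, 1279, 16]);


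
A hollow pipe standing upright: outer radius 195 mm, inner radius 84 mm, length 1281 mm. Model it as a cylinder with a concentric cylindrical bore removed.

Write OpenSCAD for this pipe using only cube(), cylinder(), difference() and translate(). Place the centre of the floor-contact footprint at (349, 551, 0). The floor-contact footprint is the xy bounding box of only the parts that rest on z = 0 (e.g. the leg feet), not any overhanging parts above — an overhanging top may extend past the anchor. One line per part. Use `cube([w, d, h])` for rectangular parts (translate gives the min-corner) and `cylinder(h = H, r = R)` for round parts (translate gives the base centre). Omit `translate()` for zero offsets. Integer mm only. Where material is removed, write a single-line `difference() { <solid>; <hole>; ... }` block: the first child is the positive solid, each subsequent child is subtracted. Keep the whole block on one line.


difference() { translate([349, 551, 0]) cylinder(h = 1281, r = 195); translate([349, 551, 0]) cylinder(h = 1281, r = 84); }


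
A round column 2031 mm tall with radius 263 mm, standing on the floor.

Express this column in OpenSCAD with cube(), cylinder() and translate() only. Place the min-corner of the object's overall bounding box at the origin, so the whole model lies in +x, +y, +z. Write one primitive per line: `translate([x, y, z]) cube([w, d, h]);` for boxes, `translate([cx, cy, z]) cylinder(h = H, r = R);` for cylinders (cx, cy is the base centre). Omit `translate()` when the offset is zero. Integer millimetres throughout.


translate([263, 263, 0]) cylinder(h = 2031, r = 263);


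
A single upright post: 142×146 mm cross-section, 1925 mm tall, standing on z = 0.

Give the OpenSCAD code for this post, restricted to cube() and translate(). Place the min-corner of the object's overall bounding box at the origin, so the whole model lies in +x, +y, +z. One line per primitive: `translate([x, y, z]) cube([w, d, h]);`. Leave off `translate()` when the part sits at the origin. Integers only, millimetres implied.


cube([142, 146, 1925]);


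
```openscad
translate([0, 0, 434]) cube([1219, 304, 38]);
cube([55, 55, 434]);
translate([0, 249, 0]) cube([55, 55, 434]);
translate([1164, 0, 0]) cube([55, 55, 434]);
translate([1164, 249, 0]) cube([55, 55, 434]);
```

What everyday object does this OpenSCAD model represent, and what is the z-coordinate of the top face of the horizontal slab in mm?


A bench. The seat-top height is 472 mm.

A long slab on four corner posts — a bench. The slab sits at z = 434 with thickness 38, so the top is 434 + 38 = 472 mm.


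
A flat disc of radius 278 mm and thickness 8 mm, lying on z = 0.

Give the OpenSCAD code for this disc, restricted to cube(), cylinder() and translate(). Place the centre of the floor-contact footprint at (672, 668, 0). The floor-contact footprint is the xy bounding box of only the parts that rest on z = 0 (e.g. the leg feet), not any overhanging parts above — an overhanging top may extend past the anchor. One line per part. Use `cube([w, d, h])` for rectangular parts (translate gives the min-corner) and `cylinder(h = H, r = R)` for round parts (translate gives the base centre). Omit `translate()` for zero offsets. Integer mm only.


translate([672, 668, 0]) cylinder(h = 8, r = 278);


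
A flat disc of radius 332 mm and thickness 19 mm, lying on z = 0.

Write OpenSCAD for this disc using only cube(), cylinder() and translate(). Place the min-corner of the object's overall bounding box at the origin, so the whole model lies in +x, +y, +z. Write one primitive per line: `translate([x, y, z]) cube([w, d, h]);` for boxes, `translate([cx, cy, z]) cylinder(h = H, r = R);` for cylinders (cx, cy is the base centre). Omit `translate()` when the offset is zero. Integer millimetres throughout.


translate([332, 332, 0]) cylinder(h = 19, r = 332);


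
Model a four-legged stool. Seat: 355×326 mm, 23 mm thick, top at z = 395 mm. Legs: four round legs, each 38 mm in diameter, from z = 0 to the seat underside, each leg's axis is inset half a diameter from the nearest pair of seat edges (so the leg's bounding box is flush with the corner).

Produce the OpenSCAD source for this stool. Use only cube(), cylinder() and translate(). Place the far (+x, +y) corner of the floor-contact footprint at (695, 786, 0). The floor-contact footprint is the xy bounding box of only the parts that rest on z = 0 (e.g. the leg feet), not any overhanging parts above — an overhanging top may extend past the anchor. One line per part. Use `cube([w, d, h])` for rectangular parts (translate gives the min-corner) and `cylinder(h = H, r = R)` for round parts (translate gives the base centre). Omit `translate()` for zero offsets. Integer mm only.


translate([340, 460, 372]) cube([355, 326, 23]);
translate([359, 479, 0]) cylinder(h = 372, r = 19);
translate([676, 479, 0]) cylinder(h = 372, r = 19);
translate([359, 767, 0]) cylinder(h = 372, r = 19);
translate([676, 767, 0]) cylinder(h = 372, r = 19);


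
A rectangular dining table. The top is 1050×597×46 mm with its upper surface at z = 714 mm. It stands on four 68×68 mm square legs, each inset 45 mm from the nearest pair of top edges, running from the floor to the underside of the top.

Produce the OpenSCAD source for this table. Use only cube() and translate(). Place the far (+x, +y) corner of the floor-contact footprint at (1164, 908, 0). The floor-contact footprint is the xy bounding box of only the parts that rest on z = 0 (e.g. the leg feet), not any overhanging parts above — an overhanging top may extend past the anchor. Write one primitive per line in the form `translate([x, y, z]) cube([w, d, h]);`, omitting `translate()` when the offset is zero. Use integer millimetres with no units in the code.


translate([159, 356, 668]) cube([1050, 597, 46]);
translate([204, 401, 0]) cube([68, 68, 668]);
translate([1096, 401, 0]) cube([68, 68, 668]);
translate([204, 840, 0]) cube([68, 68, 668]);
translate([1096, 840, 0]) cube([68, 68, 668]);


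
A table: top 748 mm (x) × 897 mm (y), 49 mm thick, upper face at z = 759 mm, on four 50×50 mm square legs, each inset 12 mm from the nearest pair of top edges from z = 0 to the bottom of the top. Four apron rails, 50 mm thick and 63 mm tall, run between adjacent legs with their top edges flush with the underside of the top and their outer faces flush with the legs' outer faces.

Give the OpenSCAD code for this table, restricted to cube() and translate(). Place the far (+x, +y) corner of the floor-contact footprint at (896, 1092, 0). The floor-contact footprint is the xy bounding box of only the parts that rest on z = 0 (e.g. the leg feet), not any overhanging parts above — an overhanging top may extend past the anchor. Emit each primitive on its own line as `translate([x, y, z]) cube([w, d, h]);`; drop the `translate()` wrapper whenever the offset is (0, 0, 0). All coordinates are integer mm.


translate([160, 207, 710]) cube([748, 897, 49]);
translate([172, 219, 0]) cube([50, 50, 710]);
translate([846, 219, 0]) cube([50, 50, 710]);
translate([172, 1042, 0]) cube([50, 50, 710]);
translate([846, 1042, 0]) cube([50, 50, 710]);
translate([222, 219, 647]) cube([624, 50, 63]);
translate([222, 1042, 647]) cube([624, 50, 63]);
translate([172, 269, 647]) cube([50, 773, 63]);
translate([846, 269, 647]) cube([50, 773, 63]);


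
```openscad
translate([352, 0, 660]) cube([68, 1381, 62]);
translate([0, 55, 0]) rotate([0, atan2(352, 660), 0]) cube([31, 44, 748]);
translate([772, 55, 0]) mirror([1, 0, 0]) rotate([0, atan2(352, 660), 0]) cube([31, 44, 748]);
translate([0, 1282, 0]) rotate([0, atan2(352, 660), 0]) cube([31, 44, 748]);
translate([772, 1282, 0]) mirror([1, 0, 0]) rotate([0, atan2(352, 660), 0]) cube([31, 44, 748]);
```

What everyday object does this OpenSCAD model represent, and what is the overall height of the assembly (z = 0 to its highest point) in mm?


A sawhorse. The overall height is 722 mm.

A beam across two mirrored pairs of raked legs — a sawhorse. The beam's underside is at z = 660 (matching the legs' vertical rise in atan2(352, 660)) and the beam is 62 mm tall, so its top is at 660 + 62 = 722 mm. The raked legs top out at the beam's underside, so that is the highest point.


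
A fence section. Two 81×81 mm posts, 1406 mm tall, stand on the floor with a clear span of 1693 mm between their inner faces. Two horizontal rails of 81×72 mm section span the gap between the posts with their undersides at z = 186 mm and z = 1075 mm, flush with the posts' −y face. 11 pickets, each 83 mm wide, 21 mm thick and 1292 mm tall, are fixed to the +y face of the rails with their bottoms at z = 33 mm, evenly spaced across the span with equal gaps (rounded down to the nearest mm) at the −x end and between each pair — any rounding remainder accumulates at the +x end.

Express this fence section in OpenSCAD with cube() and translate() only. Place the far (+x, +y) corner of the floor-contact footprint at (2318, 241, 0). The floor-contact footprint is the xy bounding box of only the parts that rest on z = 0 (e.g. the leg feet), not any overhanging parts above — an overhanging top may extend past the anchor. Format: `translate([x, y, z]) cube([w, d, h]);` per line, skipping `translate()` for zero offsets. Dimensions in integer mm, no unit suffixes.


translate([463, 160, 0]) cube([81, 81, 1406]);
translate([2237, 160, 0]) cube([81, 81, 1406]);
translate([544, 160, 186]) cube([1693, 81, 72]);
translate([544, 160, 1075]) cube([1693, 81, 72]);
translate([609, 241, 33]) cube([83, 21, 1292]);
translate([757, 241, 33]) cube([83, 21, 1292]);
translate([905, 241, 33]) cube([83, 21, 1292]);
translate([1053, 241, 33]) cube([83, 21, 1292]);
translate([1201, 241, 33]) cube([83, 21, 1292]);
translate([1349, 241, 33]) cube([83, 21, 1292]);
translate([1497, 241, 33]) cube([83, 21, 1292]);
translate([1645, 241, 33]) cube([83, 21, 1292]);
translate([1793, 241, 33]) cube([83, 21, 1292]);
translate([1941, 241, 33]) cube([83, 21, 1292]);
translate([2089, 241, 33]) cube([83, 21, 1292]);


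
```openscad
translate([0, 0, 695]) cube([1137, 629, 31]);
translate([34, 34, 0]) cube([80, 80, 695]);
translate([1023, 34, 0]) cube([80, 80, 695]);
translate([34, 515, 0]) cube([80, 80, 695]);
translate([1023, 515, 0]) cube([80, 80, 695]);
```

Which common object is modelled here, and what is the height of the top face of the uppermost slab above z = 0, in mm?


A table. The table height is 726 mm.

A 1137×629×31 slab sits at z = 695 on four 80 mm square posts — a table. The top surface is at 695 + 31 = 726 mm.


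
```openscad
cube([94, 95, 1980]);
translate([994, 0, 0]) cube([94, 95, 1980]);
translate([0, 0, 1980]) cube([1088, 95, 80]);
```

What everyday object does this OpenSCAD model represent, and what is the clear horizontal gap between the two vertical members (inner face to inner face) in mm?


A door frame. The clear opening width is 900 mm.

Two 1980 mm tall posts with a header on top — a door frame. The left jamb is 94 mm wide at x = 0; the right jamb starts at x = 994. The clear opening is 994 − 94 = 900 mm.


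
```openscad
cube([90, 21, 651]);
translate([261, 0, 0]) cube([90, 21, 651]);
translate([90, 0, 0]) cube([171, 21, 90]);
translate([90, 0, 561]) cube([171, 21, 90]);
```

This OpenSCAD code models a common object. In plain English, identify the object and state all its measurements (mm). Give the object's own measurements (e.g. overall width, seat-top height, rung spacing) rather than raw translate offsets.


A rectangular picture frame lying in the x–z plane (depth along y). The opening is 171 mm wide (x) by 471 mm tall (z), surrounded by a border 90 mm wide on all four sides. The frame is 21 mm deep and is made of two full-height vertical stiles with two horizontal rails fitted between them.


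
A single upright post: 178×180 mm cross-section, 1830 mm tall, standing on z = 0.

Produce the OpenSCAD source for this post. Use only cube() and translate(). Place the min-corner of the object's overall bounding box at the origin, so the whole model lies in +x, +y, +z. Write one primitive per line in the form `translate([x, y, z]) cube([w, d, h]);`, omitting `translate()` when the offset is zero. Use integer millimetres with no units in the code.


cube([178, 180, 1830]);


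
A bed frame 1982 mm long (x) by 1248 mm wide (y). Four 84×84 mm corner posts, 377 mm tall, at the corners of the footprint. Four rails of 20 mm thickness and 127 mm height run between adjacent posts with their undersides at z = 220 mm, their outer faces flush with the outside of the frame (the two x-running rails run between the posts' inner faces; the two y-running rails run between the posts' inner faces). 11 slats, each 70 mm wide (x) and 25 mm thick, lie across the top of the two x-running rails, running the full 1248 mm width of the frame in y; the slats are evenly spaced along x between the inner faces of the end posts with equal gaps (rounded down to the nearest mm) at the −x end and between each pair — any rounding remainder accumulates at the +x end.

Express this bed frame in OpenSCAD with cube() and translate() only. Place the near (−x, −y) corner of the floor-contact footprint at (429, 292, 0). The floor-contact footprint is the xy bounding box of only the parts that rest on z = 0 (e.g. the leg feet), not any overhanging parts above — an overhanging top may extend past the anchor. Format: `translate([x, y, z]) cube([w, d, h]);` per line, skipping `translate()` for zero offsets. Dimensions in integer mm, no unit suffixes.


translate([429, 292, 0]) cube([84, 84, 377]);
translate([429, 1456, 0]) cube([84, 84, 377]);
translate([2327, 292, 0]) cube([84, 84, 377]);
translate([2327, 1456, 0]) cube([84, 84, 377]);
translate([513, 292, 220]) cube([1814, 20, 127]);
translate([513, 1520, 220]) cube([1814, 20, 127]);
translate([429, 376, 220]) cube([20, 1080, 127]);
translate([2391, 376, 220]) cube([20, 1080, 127]);
translate([600, 292, 347]) cube([70, 1248, 25]);
translate([757, 292, 347]) cube([70, 1248, 25]);
translate([914, 292, 347]) cube([70, 1248, 25]);
translate([1071, 292, 347]) cube([70, 1248, 25]);
translate([1228, 292, 347]) cube([70, 1248, 25]);
translate([1385, 292, 347]) cube([70, 1248, 25]);
translate([1542, 292, 347]) cube([70, 1248, 25]);
translate([1699, 292, 347]) cube([70, 1248, 25]);
translate([1856, 292, 347]) cube([70, 1248, 25]);
translate([2013, 292, 347]) cube([70, 1248, 25]);
translate([2170, 292, 347]) cube([70, 1248, 25]);


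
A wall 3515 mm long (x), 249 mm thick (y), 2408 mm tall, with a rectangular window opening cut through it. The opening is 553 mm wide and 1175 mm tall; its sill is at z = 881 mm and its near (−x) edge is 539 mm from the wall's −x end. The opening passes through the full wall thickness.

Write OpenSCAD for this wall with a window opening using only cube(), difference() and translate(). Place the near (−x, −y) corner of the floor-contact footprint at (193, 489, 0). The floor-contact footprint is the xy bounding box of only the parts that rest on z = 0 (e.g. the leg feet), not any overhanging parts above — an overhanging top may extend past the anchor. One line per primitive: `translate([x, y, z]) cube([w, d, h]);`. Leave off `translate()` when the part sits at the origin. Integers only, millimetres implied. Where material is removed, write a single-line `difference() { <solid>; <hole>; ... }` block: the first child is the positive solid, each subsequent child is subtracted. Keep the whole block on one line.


difference() { translate([193, 489, 0]) cube([3515, 249, 2408]); translate([732, 489, 881]) cube([553, 249, 1175]); }


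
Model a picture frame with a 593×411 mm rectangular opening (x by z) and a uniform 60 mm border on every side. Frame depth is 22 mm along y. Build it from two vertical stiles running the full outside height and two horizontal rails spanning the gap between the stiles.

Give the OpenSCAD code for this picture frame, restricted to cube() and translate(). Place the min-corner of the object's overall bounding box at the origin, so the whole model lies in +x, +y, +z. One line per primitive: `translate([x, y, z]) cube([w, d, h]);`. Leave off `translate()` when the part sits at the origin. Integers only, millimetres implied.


cube([60, 22, 531]);
translate([653, 0, 0]) cube([60, 22, 531]);
translate([60, 0, 0]) cube([593, 22, 60]);
translate([60, 0, 471]) cube([593, 22, 60]);


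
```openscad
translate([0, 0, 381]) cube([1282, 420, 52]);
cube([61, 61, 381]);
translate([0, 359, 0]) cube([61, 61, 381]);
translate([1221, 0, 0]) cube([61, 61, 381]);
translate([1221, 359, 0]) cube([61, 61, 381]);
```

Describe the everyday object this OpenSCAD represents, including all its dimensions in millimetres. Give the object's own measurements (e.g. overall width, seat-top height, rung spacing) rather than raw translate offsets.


A long wooden bench with a 1282 mm (x) × 420 mm (y) seat, 52 mm thick, its top surface 433 mm above the floor. Four 61 mm square legs at the seat corners, flush with the edges, run from z = 0 to the seat underside.


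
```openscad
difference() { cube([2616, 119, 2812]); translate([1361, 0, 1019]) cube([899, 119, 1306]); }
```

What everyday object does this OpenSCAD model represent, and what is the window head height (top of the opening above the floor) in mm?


A wall with a window opening. The window head height is 2325 mm.

A wall with a rectangular opening subtracted — a window. Sill at z = 1019, opening 1306 mm tall, so the head is at 1019 + 1306 = 2325 mm.


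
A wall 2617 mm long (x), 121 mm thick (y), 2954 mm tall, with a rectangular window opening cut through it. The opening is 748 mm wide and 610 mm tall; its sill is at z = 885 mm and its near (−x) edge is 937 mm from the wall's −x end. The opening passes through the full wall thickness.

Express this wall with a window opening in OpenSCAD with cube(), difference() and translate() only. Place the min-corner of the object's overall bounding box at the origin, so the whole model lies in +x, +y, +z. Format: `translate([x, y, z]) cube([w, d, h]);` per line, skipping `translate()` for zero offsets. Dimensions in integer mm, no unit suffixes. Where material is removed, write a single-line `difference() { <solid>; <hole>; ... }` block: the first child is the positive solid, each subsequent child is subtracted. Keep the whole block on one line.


difference() { cube([2617, 121, 2954]); translate([937, 0, 885]) cube([748, 121, 610]); }


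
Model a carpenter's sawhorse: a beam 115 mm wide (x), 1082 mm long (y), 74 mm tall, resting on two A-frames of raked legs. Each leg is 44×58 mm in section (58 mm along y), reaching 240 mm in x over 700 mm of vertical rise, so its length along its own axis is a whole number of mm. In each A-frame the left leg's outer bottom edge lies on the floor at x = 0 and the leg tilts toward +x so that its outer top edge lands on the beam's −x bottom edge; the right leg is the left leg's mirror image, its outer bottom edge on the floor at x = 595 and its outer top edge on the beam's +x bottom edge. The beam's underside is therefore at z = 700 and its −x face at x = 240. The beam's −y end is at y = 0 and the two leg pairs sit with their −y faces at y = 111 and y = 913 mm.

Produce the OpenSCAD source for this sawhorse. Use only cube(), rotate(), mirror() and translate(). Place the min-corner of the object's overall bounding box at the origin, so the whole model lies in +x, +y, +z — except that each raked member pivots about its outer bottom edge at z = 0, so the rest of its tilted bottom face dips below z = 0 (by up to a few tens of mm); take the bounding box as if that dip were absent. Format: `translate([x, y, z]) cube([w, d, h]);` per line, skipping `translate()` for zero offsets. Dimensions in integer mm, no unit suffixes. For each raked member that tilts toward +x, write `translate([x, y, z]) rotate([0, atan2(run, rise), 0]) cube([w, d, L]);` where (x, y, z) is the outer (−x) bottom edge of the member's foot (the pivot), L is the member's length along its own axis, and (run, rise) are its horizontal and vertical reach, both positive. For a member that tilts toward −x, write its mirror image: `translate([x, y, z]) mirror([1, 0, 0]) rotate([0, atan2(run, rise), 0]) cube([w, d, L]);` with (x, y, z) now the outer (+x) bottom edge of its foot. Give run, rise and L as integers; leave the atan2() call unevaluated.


translate([240, 0, 700]) cube([115, 1082, 74]);
translate([0, 111, 0]) rotate([0, atan2(240, 700), 0]) cube([44, 58, 740]);
translate([595, 111, 0]) mirror([1, 0, 0]) rotate([0, atan2(240, 700), 0]) cube([44, 58, 740]);
translate([0, 913, 0]) rotate([0, atan2(240, 700), 0]) cube([44, 58, 740]);
translate([595, 913, 0]) mirror([1, 0, 0]) rotate([0, atan2(240, 700), 0]) cube([44, 58, 740]);


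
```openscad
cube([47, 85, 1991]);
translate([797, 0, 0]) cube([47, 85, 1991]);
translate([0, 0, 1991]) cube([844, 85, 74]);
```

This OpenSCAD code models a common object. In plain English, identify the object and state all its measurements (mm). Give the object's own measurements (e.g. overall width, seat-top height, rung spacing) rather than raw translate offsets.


A door frame. The clear opening is 750 mm wide and 1991 mm high. Two 47 mm wide jambs, 85 mm deep, stand either side of the opening from the floor to the top of the opening. A 74 mm thick head sits across the top of both jambs, spanning the full outside width of the frame.


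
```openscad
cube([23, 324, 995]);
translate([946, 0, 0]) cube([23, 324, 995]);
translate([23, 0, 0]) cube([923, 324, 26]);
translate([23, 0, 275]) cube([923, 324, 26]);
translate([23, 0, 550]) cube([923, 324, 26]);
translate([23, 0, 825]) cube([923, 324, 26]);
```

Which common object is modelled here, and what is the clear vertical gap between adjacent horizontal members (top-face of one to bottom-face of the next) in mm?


A bookshelf. The clear shelf gap is 249 mm.

Two tall side panels with 4 horizontal boards between them — a bookshelf. The first two shelf undersides are at z = 0 and z = 275; with shelf thickness 26, the clear gap is 275 − 0 − 26 = 249 mm.


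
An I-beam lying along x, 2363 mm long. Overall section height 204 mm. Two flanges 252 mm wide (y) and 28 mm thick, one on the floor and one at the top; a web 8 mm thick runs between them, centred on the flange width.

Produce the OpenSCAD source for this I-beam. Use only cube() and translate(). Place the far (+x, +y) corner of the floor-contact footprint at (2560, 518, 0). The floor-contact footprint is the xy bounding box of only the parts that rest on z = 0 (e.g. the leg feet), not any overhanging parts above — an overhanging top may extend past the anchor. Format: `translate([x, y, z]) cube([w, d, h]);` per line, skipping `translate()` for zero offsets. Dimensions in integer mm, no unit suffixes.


translate([197, 266, 0]) cube([2363, 252, 28]);
translate([197, 388, 28]) cube([2363, 8, 148]);
translate([197, 266, 176]) cube([2363, 252, 28]);


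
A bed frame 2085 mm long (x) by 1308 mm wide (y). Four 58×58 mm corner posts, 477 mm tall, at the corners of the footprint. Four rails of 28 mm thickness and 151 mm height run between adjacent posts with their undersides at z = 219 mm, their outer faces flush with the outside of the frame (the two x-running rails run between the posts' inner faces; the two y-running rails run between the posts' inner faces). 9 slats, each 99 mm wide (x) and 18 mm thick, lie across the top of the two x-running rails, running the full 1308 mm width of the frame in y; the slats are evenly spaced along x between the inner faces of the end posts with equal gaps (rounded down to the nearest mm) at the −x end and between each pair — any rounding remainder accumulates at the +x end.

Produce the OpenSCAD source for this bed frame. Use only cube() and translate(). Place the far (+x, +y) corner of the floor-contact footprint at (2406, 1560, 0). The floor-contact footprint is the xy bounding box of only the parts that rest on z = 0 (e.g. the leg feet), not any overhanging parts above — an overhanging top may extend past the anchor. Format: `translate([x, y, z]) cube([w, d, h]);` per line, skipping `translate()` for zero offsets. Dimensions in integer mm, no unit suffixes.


translate([321, 252, 0]) cube([58, 58, 477]);
translate([321, 1502, 0]) cube([58, 58, 477]);
translate([2348, 252, 0]) cube([58, 58, 477]);
translate([2348, 1502, 0]) cube([58, 58, 477]);
translate([379, 252, 219]) cube([1969, 28, 151]);
translate([379, 1532, 219]) cube([1969, 28, 151]);
translate([321, 310, 219]) cube([28, 1192, 151]);
translate([2378, 310, 219]) cube([28, 1192, 151]);
translate([486, 252, 370]) cube([99, 1308, 18]);
translate([692, 252, 370]) cube([99, 1308, 18]);
translate([898, 252, 370]) cube([99, 1308, 18]);
translate([1104, 252, 370]) cube([99, 1308, 18]);
translate([1310, 252, 370]) cube([99, 1308, 18]);
translate([1516, 252, 370]) cube([99, 1308, 18]);
translate([1722, 252, 370]) cube([99, 1308, 18]);
translate([1928, 252, 370]) cube([99, 1308, 18]);
translate([2134, 252, 370]) cube([99, 1308, 18]);


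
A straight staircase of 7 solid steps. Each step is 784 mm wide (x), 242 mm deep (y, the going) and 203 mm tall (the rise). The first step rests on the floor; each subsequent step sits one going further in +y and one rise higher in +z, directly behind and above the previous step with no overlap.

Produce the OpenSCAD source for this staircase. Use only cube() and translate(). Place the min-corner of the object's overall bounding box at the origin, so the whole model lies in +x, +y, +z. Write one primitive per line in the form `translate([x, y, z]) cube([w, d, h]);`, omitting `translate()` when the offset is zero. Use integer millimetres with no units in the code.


cube([784, 242, 203]);
translate([0, 242, 203]) cube([784, 242, 203]);
translate([0, 484, 406]) cube([784, 242, 203]);
translate([0, 726, 609]) cube([784, 242, 203]);
translate([0, 968, 812]) cube([784, 242, 203]);
translate([0, 1210, 1015]) cube([784, 242, 203]);
translate([0, 1452, 1218]) cube([784, 242, 203]);
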